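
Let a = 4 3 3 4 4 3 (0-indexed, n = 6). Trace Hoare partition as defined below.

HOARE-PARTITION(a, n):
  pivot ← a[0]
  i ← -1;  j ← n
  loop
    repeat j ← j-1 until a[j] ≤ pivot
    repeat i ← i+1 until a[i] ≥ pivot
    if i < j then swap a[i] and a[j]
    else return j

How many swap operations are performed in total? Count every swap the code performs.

2

pivot=4
j stops at 5 (3), i stops at 0 (4); swap ⇒ 3 3 3 4 4 4
j stops at 4 (4), i stops at 3 (4); swap ⇒ 3 3 3 4 4 4
j stops at 3, i stops at 4; i≥j ⇒ return 3. a=3 3 3 4 4 4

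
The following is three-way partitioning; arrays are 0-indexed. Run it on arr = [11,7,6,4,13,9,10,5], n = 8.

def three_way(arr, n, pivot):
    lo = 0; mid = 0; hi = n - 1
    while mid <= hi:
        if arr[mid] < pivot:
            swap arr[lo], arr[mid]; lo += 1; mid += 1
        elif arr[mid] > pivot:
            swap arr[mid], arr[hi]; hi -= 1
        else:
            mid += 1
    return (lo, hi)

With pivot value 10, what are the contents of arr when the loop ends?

pivot = 10; lo=0, mid=0, hi=7
arr[mid]=11>10: swap arr[0],arr[7]; hi=6 → [5,7,6,4,13,9,10,11]
arr[mid]=5<10: swap arr[0],arr[0]; lo=1,mid=1 → [5,7,6,4,13,9,10,11]
arr[mid]=7<10: swap arr[1],arr[1]; lo=2,mid=2 → [5,7,6,4,13,9,10,11]
arr[mid]=6<10: swap arr[2],arr[2]; lo=3,mid=3 → [5,7,6,4,13,9,10,11]
arr[mid]=4<10: swap arr[3],arr[3]; lo=4,mid=4 → [5,7,6,4,13,9,10,11]
arr[mid]=13>10: swap arr[4],arr[6]; hi=5 → [5,7,6,4,10,9,13,11]
arr[mid]=10=10: mid=5
arr[mid]=9<10: swap arr[4],arr[5]; lo=5,mid=6 → [5,7,6,4,9,10,13,11]
end: lo=5, hi=5; arr = [5,7,6,4,9,10,13,11]

[5,7,6,4,9,10,13,11]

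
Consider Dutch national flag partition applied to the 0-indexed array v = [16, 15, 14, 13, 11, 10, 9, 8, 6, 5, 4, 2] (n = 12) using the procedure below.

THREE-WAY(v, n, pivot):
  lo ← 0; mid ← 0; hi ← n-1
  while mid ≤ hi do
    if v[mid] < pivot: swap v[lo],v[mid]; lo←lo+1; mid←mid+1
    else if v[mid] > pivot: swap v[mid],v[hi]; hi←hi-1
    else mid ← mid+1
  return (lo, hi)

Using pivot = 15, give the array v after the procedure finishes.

pivot = 15; lo=0, mid=0, hi=11
v[mid]=16>15: swap v[0],v[11]; hi=10 → [2, 15, 14, 13, 11, 10, 9, 8, 6, 5, 4, 16]
v[mid]=2<15: swap v[0],v[0]; lo=1,mid=1 → [2, 15, 14, 13, 11, 10, 9, 8, 6, 5, 4, 16]
v[mid]=15=15: mid=2
v[mid]=14<15: swap v[1],v[2]; lo=2,mid=3 → [2, 14, 15, 13, 11, 10, 9, 8, 6, 5, 4, 16]
v[mid]=13<15: swap v[2],v[3]; lo=3,mid=4 → [2, 14, 13, 15, 11, 10, 9, 8, 6, 5, 4, 16]
v[mid]=11<15: swap v[3],v[4]; lo=4,mid=5 → [2, 14, 13, 11, 15, 10, 9, 8, 6, 5, 4, 16]
v[mid]=10<15: swap v[4],v[5]; lo=5,mid=6 → [2, 14, 13, 11, 10, 15, 9, 8, 6, 5, 4, 16]
v[mid]=9<15: swap v[5],v[6]; lo=6,mid=7 → [2, 14, 13, 11, 10, 9, 15, 8, 6, 5, 4, 16]
v[mid]=8<15: swap v[6],v[7]; lo=7,mid=8 → [2, 14, 13, 11, 10, 9, 8, 15, 6, 5, 4, 16]
v[mid]=6<15: swap v[7],v[8]; lo=8,mid=9 → [2, 14, 13, 11, 10, 9, 8, 6, 15, 5, 4, 16]
v[mid]=5<15: swap v[8],v[9]; lo=9,mid=10 → [2, 14, 13, 11, 10, 9, 8, 6, 5, 15, 4, 16]
v[mid]=4<15: swap v[9],v[10]; lo=10,mid=11 → [2, 14, 13, 11, 10, 9, 8, 6, 5, 4, 15, 16]
end: lo=10, hi=10; v = [2, 14, 13, 11, 10, 9, 8, 6, 5, 4, 15, 16]

[2, 14, 13, 11, 10, 9, 8, 6, 5, 4, 15, 16]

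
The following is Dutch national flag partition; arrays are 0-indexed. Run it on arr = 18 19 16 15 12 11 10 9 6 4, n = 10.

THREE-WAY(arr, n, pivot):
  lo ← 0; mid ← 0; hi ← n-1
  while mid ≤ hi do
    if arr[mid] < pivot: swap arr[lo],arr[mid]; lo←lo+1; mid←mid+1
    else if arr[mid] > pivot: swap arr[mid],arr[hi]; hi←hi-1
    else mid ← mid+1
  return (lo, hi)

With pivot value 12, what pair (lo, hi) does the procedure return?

lo=0 mid=0 hi=9
18>12: swap(0,9), hi=8 ⇒ 4 19 16 15 12 11 10 9 6 18
4<12: swap(0,0), lo=1 mid=1 ⇒ 4 19 16 15 12 11 10 9 6 18
19>12: swap(1,8), hi=7 ⇒ 4 6 16 15 12 11 10 9 19 18
6<12: swap(1,1), lo=2 mid=2 ⇒ 4 6 16 15 12 11 10 9 19 18
16>12: swap(2,7), hi=6 ⇒ 4 6 9 15 12 11 10 16 19 18
9<12: swap(2,2), lo=3 mid=3 ⇒ 4 6 9 15 12 11 10 16 19 18
15>12: swap(3,6), hi=5 ⇒ 4 6 9 10 12 11 15 16 19 18
10<12: swap(3,3), lo=4 mid=4 ⇒ 4 6 9 10 12 11 15 16 19 18
12=12: mid=5
11<12: swap(4,5), lo=5 mid=6 ⇒ 4 6 9 10 11 12 15 16 19 18
done. lo=5 hi=5; arr=4 6 9 10 11 12 15 16 19 18

(5, 5)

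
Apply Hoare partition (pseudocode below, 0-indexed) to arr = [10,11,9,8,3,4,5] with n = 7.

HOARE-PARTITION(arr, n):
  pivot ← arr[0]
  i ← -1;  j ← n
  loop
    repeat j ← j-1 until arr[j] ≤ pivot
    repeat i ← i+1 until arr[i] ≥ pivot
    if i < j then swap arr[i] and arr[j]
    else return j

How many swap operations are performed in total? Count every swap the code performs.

2

pivot=10
j stops at 6 (5), i stops at 0 (10); swap ⇒ [5,11,9,8,3,4,10]
j stops at 5 (4), i stops at 1 (11); swap ⇒ [5,4,9,8,3,11,10]
j stops at 4, i stops at 5; i≥j ⇒ return 4. arr=[5,4,9,8,3,11,10]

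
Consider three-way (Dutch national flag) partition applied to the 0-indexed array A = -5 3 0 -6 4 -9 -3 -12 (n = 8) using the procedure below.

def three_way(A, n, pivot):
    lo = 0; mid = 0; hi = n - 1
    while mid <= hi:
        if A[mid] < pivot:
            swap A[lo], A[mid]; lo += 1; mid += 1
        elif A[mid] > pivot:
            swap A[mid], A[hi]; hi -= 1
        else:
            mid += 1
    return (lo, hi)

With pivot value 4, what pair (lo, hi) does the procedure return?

lo=0 mid=0 hi=7
-5<4: swap(0,0), lo=1 mid=1 ⇒ -5 3 0 -6 4 -9 -3 -12
3<4: swap(1,1), lo=2 mid=2 ⇒ -5 3 0 -6 4 -9 -3 -12
0<4: swap(2,2), lo=3 mid=3 ⇒ -5 3 0 -6 4 -9 -3 -12
-6<4: swap(3,3), lo=4 mid=4 ⇒ -5 3 0 -6 4 -9 -3 -12
4=4: mid=5
-9<4: swap(4,5), lo=5 mid=6 ⇒ -5 3 0 -6 -9 4 -3 -12
-3<4: swap(5,6), lo=6 mid=7 ⇒ -5 3 0 -6 -9 -3 4 -12
-12<4: swap(6,7), lo=7 mid=8 ⇒ -5 3 0 -6 -9 -3 -12 4
done. lo=7 hi=7; A=-5 3 0 -6 -9 -3 -12 4

(7, 7)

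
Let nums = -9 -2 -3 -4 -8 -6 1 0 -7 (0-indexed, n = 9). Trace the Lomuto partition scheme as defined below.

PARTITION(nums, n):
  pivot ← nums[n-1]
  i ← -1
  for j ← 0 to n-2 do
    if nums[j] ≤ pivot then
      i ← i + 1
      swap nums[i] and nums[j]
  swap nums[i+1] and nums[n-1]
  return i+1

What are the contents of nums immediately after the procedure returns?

-9 -8 -7 -4 -2 -6 1 0 -3

pivot=-7, i=-1
j=0: -9≤-7, i=0, swap(0,0) ⇒ -9 -2 -3 -4 -8 -6 1 0 -7
j=1: -2>-7, skip
j=2: -3>-7, skip
j=3: -4>-7, skip
j=4: -8≤-7, i=1, swap(1,4) ⇒ -9 -8 -3 -4 -2 -6 1 0 -7
j=5: -6>-7, skip
j=6: 1>-7, skip
j=7: 0>-7, skip
swap(2,8) ⇒ -9 -8 -7 -4 -2 -6 1 0 -3; return 2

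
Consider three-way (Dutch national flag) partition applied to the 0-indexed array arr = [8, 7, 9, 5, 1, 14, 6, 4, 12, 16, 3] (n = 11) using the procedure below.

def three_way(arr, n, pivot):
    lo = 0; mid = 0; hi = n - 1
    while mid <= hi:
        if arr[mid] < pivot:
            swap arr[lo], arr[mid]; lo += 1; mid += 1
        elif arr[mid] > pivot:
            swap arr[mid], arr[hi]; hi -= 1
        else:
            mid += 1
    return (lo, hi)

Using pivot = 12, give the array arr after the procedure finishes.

[8, 7, 9, 5, 1, 3, 6, 4, 12, 16, 14]

lo=0 mid=0 hi=10
8<12: swap(0,0), lo=1 mid=1 ⇒ [8, 7, 9, 5, 1, 14, 6, 4, 12, 16, 3]
7<12: swap(1,1), lo=2 mid=2 ⇒ [8, 7, 9, 5, 1, 14, 6, 4, 12, 16, 3]
9<12: swap(2,2), lo=3 mid=3 ⇒ [8, 7, 9, 5, 1, 14, 6, 4, 12, 16, 3]
5<12: swap(3,3), lo=4 mid=4 ⇒ [8, 7, 9, 5, 1, 14, 6, 4, 12, 16, 3]
1<12: swap(4,4), lo=5 mid=5 ⇒ [8, 7, 9, 5, 1, 14, 6, 4, 12, 16, 3]
14>12: swap(5,10), hi=9 ⇒ [8, 7, 9, 5, 1, 3, 6, 4, 12, 16, 14]
3<12: swap(5,5), lo=6 mid=6 ⇒ [8, 7, 9, 5, 1, 3, 6, 4, 12, 16, 14]
6<12: swap(6,6), lo=7 mid=7 ⇒ [8, 7, 9, 5, 1, 3, 6, 4, 12, 16, 14]
4<12: swap(7,7), lo=8 mid=8 ⇒ [8, 7, 9, 5, 1, 3, 6, 4, 12, 16, 14]
12=12: mid=9
16>12: swap(9,9), hi=8 ⇒ [8, 7, 9, 5, 1, 3, 6, 4, 12, 16, 14]
done. lo=8 hi=8; arr=[8, 7, 9, 5, 1, 3, 6, 4, 12, 16, 14]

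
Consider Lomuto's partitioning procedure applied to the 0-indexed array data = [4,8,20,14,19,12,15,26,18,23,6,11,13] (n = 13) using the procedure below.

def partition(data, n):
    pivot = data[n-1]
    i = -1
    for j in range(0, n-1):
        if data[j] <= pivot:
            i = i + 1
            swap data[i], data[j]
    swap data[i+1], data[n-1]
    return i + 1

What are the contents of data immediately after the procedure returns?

[4,8,12,6,11,13,15,26,18,23,14,19,20]

pivot=13, i=-1
j=0: 4≤13, i=0, swap(0,0) ⇒ [4,8,20,14,19,12,15,26,18,23,6,11,13]
j=1: 8≤13, i=1, swap(1,1) ⇒ [4,8,20,14,19,12,15,26,18,23,6,11,13]
j=2: 20>13, skip
j=3: 14>13, skip
j=4: 19>13, skip
j=5: 12≤13, i=2, swap(2,5) ⇒ [4,8,12,14,19,20,15,26,18,23,6,11,13]
j=6: 15>13, skip
j=7: 26>13, skip
j=8: 18>13, skip
j=9: 23>13, skip
j=10: 6≤13, i=3, swap(3,10) ⇒ [4,8,12,6,19,20,15,26,18,23,14,11,13]
j=11: 11≤13, i=4, swap(4,11) ⇒ [4,8,12,6,11,20,15,26,18,23,14,19,13]
swap(5,12) ⇒ [4,8,12,6,11,13,15,26,18,23,14,19,20]; return 5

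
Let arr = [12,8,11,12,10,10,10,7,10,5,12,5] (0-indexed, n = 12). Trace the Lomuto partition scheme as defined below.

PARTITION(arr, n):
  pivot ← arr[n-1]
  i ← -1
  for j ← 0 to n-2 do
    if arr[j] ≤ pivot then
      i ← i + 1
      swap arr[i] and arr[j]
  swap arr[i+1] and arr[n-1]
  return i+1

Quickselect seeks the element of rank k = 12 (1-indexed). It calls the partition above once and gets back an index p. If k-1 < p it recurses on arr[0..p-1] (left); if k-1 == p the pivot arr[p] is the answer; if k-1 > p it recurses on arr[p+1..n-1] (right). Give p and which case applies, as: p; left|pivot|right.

1; right

pivot=5, i=-1
j=0: 12>5, skip
j=1: 8>5, skip
j=2: 11>5, skip
j=3: 12>5, skip
j=4: 10>5, skip
j=5: 10>5, skip
j=6: 10>5, skip
j=7: 7>5, skip
j=8: 10>5, skip
j=9: 5≤5, i=0, swap(0,9) ⇒ [5,8,11,12,10,10,10,7,10,12,12,5]
j=10: 12>5, skip
swap(1,11) ⇒ [5,5,11,12,10,10,10,7,10,12,12,8]; return 1
p = 1; k-1 = 11 > 1 ⇒ right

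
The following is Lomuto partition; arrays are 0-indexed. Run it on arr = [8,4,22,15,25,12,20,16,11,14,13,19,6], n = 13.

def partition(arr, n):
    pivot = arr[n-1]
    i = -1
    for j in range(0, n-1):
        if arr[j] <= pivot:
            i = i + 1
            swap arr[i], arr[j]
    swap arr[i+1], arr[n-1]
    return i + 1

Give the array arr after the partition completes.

pivot = arr[12] = 6; i = -1
j=0: arr[0]=8 > 6 → no swap
j=1: arr[1]=4 ≤ 6 → i=0, swap arr[0],arr[1] → [4,8,22,15,25,12,20,16,11,14,13,19,6]
j=2: arr[2]=22 > 6 → no swap
j=3: arr[3]=15 > 6 → no swap
j=4: arr[4]=25 > 6 → no swap
j=5: arr[5]=12 > 6 → no swap
j=6: arr[6]=20 > 6 → no swap
j=7: arr[7]=16 > 6 → no swap
j=8: arr[8]=11 > 6 → no swap
j=9: arr[9]=14 > 6 → no swap
j=10: arr[10]=13 > 6 → no swap
j=11: arr[11]=19 > 6 → no swap
final swap arr[1],arr[12] → [4,6,22,15,25,12,20,16,11,14,13,19,8]; return 1

[4,6,22,15,25,12,20,16,11,14,13,19,8]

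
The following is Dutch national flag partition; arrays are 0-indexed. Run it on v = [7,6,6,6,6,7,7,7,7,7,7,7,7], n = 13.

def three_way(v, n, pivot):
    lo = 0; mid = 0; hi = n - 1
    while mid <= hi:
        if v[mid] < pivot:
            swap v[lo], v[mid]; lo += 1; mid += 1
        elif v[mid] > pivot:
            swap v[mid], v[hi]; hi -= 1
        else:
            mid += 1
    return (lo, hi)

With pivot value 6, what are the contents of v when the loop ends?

[6,6,6,6,7,7,7,7,7,7,7,7,7]

pivot = 6; lo=0, mid=0, hi=12
v[mid]=7>6: swap v[0],v[12]; hi=11 → [7,6,6,6,6,7,7,7,7,7,7,7,7]
v[mid]=7>6: swap v[0],v[11]; hi=10 → [7,6,6,6,6,7,7,7,7,7,7,7,7]
v[mid]=7>6: swap v[0],v[10]; hi=9 → [7,6,6,6,6,7,7,7,7,7,7,7,7]
v[mid]=7>6: swap v[0],v[9]; hi=8 → [7,6,6,6,6,7,7,7,7,7,7,7,7]
v[mid]=7>6: swap v[0],v[8]; hi=7 → [7,6,6,6,6,7,7,7,7,7,7,7,7]
v[mid]=7>6: swap v[0],v[7]; hi=6 → [7,6,6,6,6,7,7,7,7,7,7,7,7]
v[mid]=7>6: swap v[0],v[6]; hi=5 → [7,6,6,6,6,7,7,7,7,7,7,7,7]
v[mid]=7>6: swap v[0],v[5]; hi=4 → [7,6,6,6,6,7,7,7,7,7,7,7,7]
v[mid]=7>6: swap v[0],v[4]; hi=3 → [6,6,6,6,7,7,7,7,7,7,7,7,7]
v[mid]=6=6: mid=1
v[mid]=6=6: mid=2
v[mid]=6=6: mid=3
v[mid]=6=6: mid=4
end: lo=0, hi=3; v = [6,6,6,6,7,7,7,7,7,7,7,7,7]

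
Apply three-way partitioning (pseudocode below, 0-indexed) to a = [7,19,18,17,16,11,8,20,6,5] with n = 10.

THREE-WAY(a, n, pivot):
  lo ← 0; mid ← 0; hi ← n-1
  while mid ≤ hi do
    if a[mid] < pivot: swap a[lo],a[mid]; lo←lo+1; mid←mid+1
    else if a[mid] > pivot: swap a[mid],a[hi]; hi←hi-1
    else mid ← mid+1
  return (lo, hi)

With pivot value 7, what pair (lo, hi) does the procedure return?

(2, 2)

pivot = 7; lo=0, mid=0, hi=9
a[mid]=7=7: mid=1
a[mid]=19>7: swap a[1],a[9]; hi=8 → [7,5,18,17,16,11,8,20,6,19]
a[mid]=5<7: swap a[0],a[1]; lo=1,mid=2 → [5,7,18,17,16,11,8,20,6,19]
a[mid]=18>7: swap a[2],a[8]; hi=7 → [5,7,6,17,16,11,8,20,18,19]
a[mid]=6<7: swap a[1],a[2]; lo=2,mid=3 → [5,6,7,17,16,11,8,20,18,19]
a[mid]=17>7: swap a[3],a[7]; hi=6 → [5,6,7,20,16,11,8,17,18,19]
a[mid]=20>7: swap a[3],a[6]; hi=5 → [5,6,7,8,16,11,20,17,18,19]
a[mid]=8>7: swap a[3],a[5]; hi=4 → [5,6,7,11,16,8,20,17,18,19]
a[mid]=11>7: swap a[3],a[4]; hi=3 → [5,6,7,16,11,8,20,17,18,19]
a[mid]=16>7: swap a[3],a[3]; hi=2 → [5,6,7,16,11,8,20,17,18,19]
end: lo=2, hi=2; a = [5,6,7,16,11,8,20,17,18,19]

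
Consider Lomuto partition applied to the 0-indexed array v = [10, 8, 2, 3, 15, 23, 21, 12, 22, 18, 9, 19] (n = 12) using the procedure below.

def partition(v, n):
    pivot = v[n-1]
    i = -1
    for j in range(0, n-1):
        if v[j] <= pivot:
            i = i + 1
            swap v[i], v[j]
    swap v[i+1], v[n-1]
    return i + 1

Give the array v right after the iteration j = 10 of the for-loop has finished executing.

pivot=19, i=-1
j=0: 10≤19, i=0, swap(0,0) ⇒ [10, 8, 2, 3, 15, 23, 21, 12, 22, 18, 9, 19]
j=1: 8≤19, i=1, swap(1,1) ⇒ [10, 8, 2, 3, 15, 23, 21, 12, 22, 18, 9, 19]
j=2: 2≤19, i=2, swap(2,2) ⇒ [10, 8, 2, 3, 15, 23, 21, 12, 22, 18, 9, 19]
j=3: 3≤19, i=3, swap(3,3) ⇒ [10, 8, 2, 3, 15, 23, 21, 12, 22, 18, 9, 19]
j=4: 15≤19, i=4, swap(4,4) ⇒ [10, 8, 2, 3, 15, 23, 21, 12, 22, 18, 9, 19]
j=5: 23>19, skip
j=6: 21>19, skip
j=7: 12≤19, i=5, swap(5,7) ⇒ [10, 8, 2, 3, 15, 12, 21, 23, 22, 18, 9, 19]
j=8: 22>19, skip
j=9: 18≤19, i=6, swap(6,9) ⇒ [10, 8, 2, 3, 15, 12, 18, 23, 22, 21, 9, 19]
j=10: 9≤19, i=7, swap(7,10) ⇒ [10, 8, 2, 3, 15, 12, 18, 9, 22, 21, 23, 19]
(after j=10) v = [10, 8, 2, 3, 15, 12, 18, 9, 22, 21, 23, 19]

[10, 8, 2, 3, 15, 12, 18, 9, 22, 21, 23, 19]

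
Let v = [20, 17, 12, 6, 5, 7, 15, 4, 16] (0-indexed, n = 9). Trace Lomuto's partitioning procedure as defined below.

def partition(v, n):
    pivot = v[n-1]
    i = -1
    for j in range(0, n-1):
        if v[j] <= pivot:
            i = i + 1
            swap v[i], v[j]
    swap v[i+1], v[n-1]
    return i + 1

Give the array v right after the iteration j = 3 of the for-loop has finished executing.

[12, 6, 20, 17, 5, 7, 15, 4, 16]

pivot=16, i=-1
j=0: 20>16, skip
j=1: 17>16, skip
j=2: 12≤16, i=0, swap(0,2) ⇒ [12, 17, 20, 6, 5, 7, 15, 4, 16]
j=3: 6≤16, i=1, swap(1,3) ⇒ [12, 6, 20, 17, 5, 7, 15, 4, 16]
(after j=3) v = [12, 6, 20, 17, 5, 7, 15, 4, 16]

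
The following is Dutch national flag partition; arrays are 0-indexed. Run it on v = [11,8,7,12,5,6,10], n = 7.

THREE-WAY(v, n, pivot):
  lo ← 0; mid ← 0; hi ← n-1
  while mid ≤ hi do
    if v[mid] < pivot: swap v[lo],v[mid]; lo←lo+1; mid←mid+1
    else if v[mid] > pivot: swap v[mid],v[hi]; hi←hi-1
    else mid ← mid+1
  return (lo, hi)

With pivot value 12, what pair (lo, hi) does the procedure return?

pivot = 12; lo=0, mid=0, hi=6
v[mid]=11<12: swap v[0],v[0]; lo=1,mid=1 → [11,8,7,12,5,6,10]
v[mid]=8<12: swap v[1],v[1]; lo=2,mid=2 → [11,8,7,12,5,6,10]
v[mid]=7<12: swap v[2],v[2]; lo=3,mid=3 → [11,8,7,12,5,6,10]
v[mid]=12=12: mid=4
v[mid]=5<12: swap v[3],v[4]; lo=4,mid=5 → [11,8,7,5,12,6,10]
v[mid]=6<12: swap v[4],v[5]; lo=5,mid=6 → [11,8,7,5,6,12,10]
v[mid]=10<12: swap v[5],v[6]; lo=6,mid=7 → [11,8,7,5,6,10,12]
end: lo=6, hi=6; v = [11,8,7,5,6,10,12]

(6, 6)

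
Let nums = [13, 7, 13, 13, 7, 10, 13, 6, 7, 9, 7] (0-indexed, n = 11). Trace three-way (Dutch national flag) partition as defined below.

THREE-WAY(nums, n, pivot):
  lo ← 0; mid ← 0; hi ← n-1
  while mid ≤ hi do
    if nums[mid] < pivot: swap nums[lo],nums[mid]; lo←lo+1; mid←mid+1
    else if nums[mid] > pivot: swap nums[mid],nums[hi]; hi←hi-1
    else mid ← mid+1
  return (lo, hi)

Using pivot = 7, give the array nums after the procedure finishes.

pivot = 7; lo=0, mid=0, hi=10
nums[mid]=13>7: swap nums[0],nums[10]; hi=9 → [7, 7, 13, 13, 7, 10, 13, 6, 7, 9, 13]
nums[mid]=7=7: mid=1
nums[mid]=7=7: mid=2
nums[mid]=13>7: swap nums[2],nums[9]; hi=8 → [7, 7, 9, 13, 7, 10, 13, 6, 7, 13, 13]
nums[mid]=9>7: swap nums[2],nums[8]; hi=7 → [7, 7, 7, 13, 7, 10, 13, 6, 9, 13, 13]
nums[mid]=7=7: mid=3
nums[mid]=13>7: swap nums[3],nums[7]; hi=6 → [7, 7, 7, 6, 7, 10, 13, 13, 9, 13, 13]
nums[mid]=6<7: swap nums[0],nums[3]; lo=1,mid=4 → [6, 7, 7, 7, 7, 10, 13, 13, 9, 13, 13]
nums[mid]=7=7: mid=5
nums[mid]=10>7: swap nums[5],nums[6]; hi=5 → [6, 7, 7, 7, 7, 13, 10, 13, 9, 13, 13]
nums[mid]=13>7: swap nums[5],nums[5]; hi=4 → [6, 7, 7, 7, 7, 13, 10, 13, 9, 13, 13]
end: lo=1, hi=4; nums = [6, 7, 7, 7, 7, 13, 10, 13, 9, 13, 13]

[6, 7, 7, 7, 7, 13, 10, 13, 9, 13, 13]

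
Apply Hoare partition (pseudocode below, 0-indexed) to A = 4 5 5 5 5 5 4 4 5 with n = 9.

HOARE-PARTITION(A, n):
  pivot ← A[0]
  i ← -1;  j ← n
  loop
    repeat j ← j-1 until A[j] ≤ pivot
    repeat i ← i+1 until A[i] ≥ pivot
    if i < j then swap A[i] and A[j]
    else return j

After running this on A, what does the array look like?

pivot = A[0] = 4; i = -1, j = 9
j→7 (A[7]=4≤4), i→0 (A[0]=4≥4); i<j, swap → 4 5 5 5 5 5 4 4 5
j→6 (A[6]=4≤4), i→1 (A[1]=5≥4); i<j, swap → 4 4 5 5 5 5 5 4 5
j→1, i→2; i≥j, return j=1. A = 4 4 5 5 5 5 5 4 5

4 4 5 5 5 5 5 4 5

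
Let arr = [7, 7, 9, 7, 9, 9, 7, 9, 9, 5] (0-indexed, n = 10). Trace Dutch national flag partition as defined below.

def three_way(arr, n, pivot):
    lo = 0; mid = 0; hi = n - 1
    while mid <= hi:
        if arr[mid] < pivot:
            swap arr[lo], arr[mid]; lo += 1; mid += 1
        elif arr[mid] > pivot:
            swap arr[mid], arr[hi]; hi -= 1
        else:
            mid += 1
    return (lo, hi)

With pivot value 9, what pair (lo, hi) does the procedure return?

lo=0 mid=0 hi=9
7<9: swap(0,0), lo=1 mid=1 ⇒ [7, 7, 9, 7, 9, 9, 7, 9, 9, 5]
7<9: swap(1,1), lo=2 mid=2 ⇒ [7, 7, 9, 7, 9, 9, 7, 9, 9, 5]
9=9: mid=3
7<9: swap(2,3), lo=3 mid=4 ⇒ [7, 7, 7, 9, 9, 9, 7, 9, 9, 5]
9=9: mid=5
9=9: mid=6
7<9: swap(3,6), lo=4 mid=7 ⇒ [7, 7, 7, 7, 9, 9, 9, 9, 9, 5]
9=9: mid=8
9=9: mid=9
5<9: swap(4,9), lo=5 mid=10 ⇒ [7, 7, 7, 7, 5, 9, 9, 9, 9, 9]
done. lo=5 hi=9; arr=[7, 7, 7, 7, 5, 9, 9, 9, 9, 9]

(5, 9)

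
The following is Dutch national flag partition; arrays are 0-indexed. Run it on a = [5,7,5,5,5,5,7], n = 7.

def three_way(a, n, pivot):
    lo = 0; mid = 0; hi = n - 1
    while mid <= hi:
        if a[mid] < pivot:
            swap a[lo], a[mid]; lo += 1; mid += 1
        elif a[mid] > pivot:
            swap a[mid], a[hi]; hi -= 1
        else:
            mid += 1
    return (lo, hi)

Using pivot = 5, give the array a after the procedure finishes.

[5,5,5,5,5,7,7]

lo=0 mid=0 hi=6
5=5: mid=1
7>5: swap(1,6), hi=5 ⇒ [5,7,5,5,5,5,7]
7>5: swap(1,5), hi=4 ⇒ [5,5,5,5,5,7,7]
5=5: mid=2
5=5: mid=3
5=5: mid=4
5=5: mid=5
done. lo=0 hi=4; a=[5,5,5,5,5,7,7]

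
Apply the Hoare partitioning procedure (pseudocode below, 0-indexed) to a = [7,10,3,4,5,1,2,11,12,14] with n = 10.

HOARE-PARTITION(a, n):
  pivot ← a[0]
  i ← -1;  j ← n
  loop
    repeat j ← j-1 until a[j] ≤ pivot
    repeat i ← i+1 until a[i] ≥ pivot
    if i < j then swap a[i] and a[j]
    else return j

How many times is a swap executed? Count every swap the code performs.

pivot=7
j stops at 6 (2), i stops at 0 (7); swap ⇒ [2,10,3,4,5,1,7,11,12,14]
j stops at 5 (1), i stops at 1 (10); swap ⇒ [2,1,3,4,5,10,7,11,12,14]
j stops at 4, i stops at 5; i≥j ⇒ return 4. a=[2,1,3,4,5,10,7,11,12,14]

2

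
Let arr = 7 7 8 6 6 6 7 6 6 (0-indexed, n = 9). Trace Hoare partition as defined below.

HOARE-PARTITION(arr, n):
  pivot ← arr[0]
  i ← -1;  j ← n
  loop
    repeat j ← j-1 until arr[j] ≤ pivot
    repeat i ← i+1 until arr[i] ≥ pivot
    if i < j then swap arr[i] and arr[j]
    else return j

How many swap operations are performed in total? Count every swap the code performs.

3

pivot=7
j stops at 8 (6), i stops at 0 (7); swap ⇒ 6 7 8 6 6 6 7 6 7
j stops at 7 (6), i stops at 1 (7); swap ⇒ 6 6 8 6 6 6 7 7 7
j stops at 6 (7), i stops at 2 (8); swap ⇒ 6 6 7 6 6 6 8 7 7
j stops at 5, i stops at 6; i≥j ⇒ return 5. arr=6 6 7 6 6 6 8 7 7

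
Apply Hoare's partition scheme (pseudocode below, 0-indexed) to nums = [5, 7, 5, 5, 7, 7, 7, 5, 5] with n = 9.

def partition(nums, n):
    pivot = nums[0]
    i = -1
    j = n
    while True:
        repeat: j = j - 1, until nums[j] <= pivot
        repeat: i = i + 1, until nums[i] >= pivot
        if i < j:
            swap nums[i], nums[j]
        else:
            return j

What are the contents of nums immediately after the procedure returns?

pivot = nums[0] = 5; i = -1, j = 9
j→8 (nums[8]=5≤5), i→0 (nums[0]=5≥5); i<j, swap → [5, 7, 5, 5, 7, 7, 7, 5, 5]
j→7 (nums[7]=5≤5), i→1 (nums[1]=7≥5); i<j, swap → [5, 5, 5, 5, 7, 7, 7, 7, 5]
j→3 (nums[3]=5≤5), i→2 (nums[2]=5≥5); i<j, swap → [5, 5, 5, 5, 7, 7, 7, 7, 5]
j→2, i→3; i≥j, return j=2. nums = [5, 5, 5, 5, 7, 7, 7, 7, 5]

[5, 5, 5, 5, 7, 7, 7, 7, 5]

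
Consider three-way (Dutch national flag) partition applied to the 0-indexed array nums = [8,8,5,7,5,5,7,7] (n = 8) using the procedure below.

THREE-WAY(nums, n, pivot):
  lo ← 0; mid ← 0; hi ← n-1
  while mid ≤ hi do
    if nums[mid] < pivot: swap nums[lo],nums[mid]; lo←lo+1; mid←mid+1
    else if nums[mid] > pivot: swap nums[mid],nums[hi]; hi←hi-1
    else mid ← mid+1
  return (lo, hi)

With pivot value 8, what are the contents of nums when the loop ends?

pivot = 8; lo=0, mid=0, hi=7
nums[mid]=8=8: mid=1
nums[mid]=8=8: mid=2
nums[mid]=5<8: swap nums[0],nums[2]; lo=1,mid=3 → [5,8,8,7,5,5,7,7]
nums[mid]=7<8: swap nums[1],nums[3]; lo=2,mid=4 → [5,7,8,8,5,5,7,7]
nums[mid]=5<8: swap nums[2],nums[4]; lo=3,mid=5 → [5,7,5,8,8,5,7,7]
nums[mid]=5<8: swap nums[3],nums[5]; lo=4,mid=6 → [5,7,5,5,8,8,7,7]
nums[mid]=7<8: swap nums[4],nums[6]; lo=5,mid=7 → [5,7,5,5,7,8,8,7]
nums[mid]=7<8: swap nums[5],nums[7]; lo=6,mid=8 → [5,7,5,5,7,7,8,8]
end: lo=6, hi=7; nums = [5,7,5,5,7,7,8,8]

[5,7,5,5,7,7,8,8]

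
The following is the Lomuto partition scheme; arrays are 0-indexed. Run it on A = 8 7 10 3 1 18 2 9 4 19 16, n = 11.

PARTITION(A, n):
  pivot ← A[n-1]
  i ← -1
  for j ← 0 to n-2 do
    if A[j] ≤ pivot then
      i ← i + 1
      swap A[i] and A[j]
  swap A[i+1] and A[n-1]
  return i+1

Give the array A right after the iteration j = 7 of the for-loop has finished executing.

pivot = A[10] = 16; i = -1
j=0: A[0]=8 ≤ 16 → i=0, swap A[0],A[0] (no change) → 8 7 10 3 1 18 2 9 4 19 16
j=1: A[1]=7 ≤ 16 → i=1, swap A[1],A[1] (no change) → 8 7 10 3 1 18 2 9 4 19 16
j=2: A[2]=10 ≤ 16 → i=2, swap A[2],A[2] (no change) → 8 7 10 3 1 18 2 9 4 19 16
j=3: A[3]=3 ≤ 16 → i=3, swap A[3],A[3] (no change) → 8 7 10 3 1 18 2 9 4 19 16
j=4: A[4]=1 ≤ 16 → i=4, swap A[4],A[4] (no change) → 8 7 10 3 1 18 2 9 4 19 16
j=5: A[5]=18 > 16 → no swap
j=6: A[6]=2 ≤ 16 → i=5, swap A[5],A[6] → 8 7 10 3 1 2 18 9 4 19 16
j=7: A[7]=9 ≤ 16 → i=6, swap A[6],A[7] → 8 7 10 3 1 2 9 18 4 19 16
(after j=7) A = 8 7 10 3 1 2 9 18 4 19 16

8 7 10 3 1 2 9 18 4 19 16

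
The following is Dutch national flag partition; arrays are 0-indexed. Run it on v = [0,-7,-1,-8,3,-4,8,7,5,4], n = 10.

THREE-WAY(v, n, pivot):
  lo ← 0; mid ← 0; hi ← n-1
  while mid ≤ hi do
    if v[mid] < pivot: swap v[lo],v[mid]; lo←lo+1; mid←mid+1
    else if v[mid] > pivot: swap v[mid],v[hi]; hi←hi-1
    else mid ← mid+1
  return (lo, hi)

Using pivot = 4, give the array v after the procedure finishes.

[0,-7,-1,-8,3,-4,4,5,7,8]

lo=0 mid=0 hi=9
0<4: swap(0,0), lo=1 mid=1 ⇒ [0,-7,-1,-8,3,-4,8,7,5,4]
-7<4: swap(1,1), lo=2 mid=2 ⇒ [0,-7,-1,-8,3,-4,8,7,5,4]
-1<4: swap(2,2), lo=3 mid=3 ⇒ [0,-7,-1,-8,3,-4,8,7,5,4]
-8<4: swap(3,3), lo=4 mid=4 ⇒ [0,-7,-1,-8,3,-4,8,7,5,4]
3<4: swap(4,4), lo=5 mid=5 ⇒ [0,-7,-1,-8,3,-4,8,7,5,4]
-4<4: swap(5,5), lo=6 mid=6 ⇒ [0,-7,-1,-8,3,-4,8,7,5,4]
8>4: swap(6,9), hi=8 ⇒ [0,-7,-1,-8,3,-4,4,7,5,8]
4=4: mid=7
7>4: swap(7,8), hi=7 ⇒ [0,-7,-1,-8,3,-4,4,5,7,8]
5>4: swap(7,7), hi=6 ⇒ [0,-7,-1,-8,3,-4,4,5,7,8]
done. lo=6 hi=6; v=[0,-7,-1,-8,3,-4,4,5,7,8]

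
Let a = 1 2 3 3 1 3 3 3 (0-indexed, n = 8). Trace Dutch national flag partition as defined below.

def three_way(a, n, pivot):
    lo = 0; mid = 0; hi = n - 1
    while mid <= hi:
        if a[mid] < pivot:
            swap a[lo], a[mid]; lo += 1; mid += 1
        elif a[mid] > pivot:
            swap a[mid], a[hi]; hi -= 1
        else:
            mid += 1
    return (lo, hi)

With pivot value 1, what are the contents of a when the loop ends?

1 1 3 3 3 3 3 2

lo=0 mid=0 hi=7
1=1: mid=1
2>1: swap(1,7), hi=6 ⇒ 1 3 3 3 1 3 3 2
3>1: swap(1,6), hi=5 ⇒ 1 3 3 3 1 3 3 2
3>1: swap(1,5), hi=4 ⇒ 1 3 3 3 1 3 3 2
3>1: swap(1,4), hi=3 ⇒ 1 1 3 3 3 3 3 2
1=1: mid=2
3>1: swap(2,3), hi=2 ⇒ 1 1 3 3 3 3 3 2
3>1: swap(2,2), hi=1 ⇒ 1 1 3 3 3 3 3 2
done. lo=0 hi=1; a=1 1 3 3 3 3 3 2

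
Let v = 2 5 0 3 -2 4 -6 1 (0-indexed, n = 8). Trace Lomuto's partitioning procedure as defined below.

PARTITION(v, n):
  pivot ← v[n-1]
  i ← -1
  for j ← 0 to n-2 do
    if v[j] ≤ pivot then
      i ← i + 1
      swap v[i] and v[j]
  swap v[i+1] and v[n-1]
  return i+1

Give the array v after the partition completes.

0 -2 -6 1 5 4 2 3

pivot=1, i=-1
j=0: 2>1, skip
j=1: 5>1, skip
j=2: 0≤1, i=0, swap(0,2) ⇒ 0 5 2 3 -2 4 -6 1
j=3: 3>1, skip
j=4: -2≤1, i=1, swap(1,4) ⇒ 0 -2 2 3 5 4 -6 1
j=5: 4>1, skip
j=6: -6≤1, i=2, swap(2,6) ⇒ 0 -2 -6 3 5 4 2 1
swap(3,7) ⇒ 0 -2 -6 1 5 4 2 3; return 3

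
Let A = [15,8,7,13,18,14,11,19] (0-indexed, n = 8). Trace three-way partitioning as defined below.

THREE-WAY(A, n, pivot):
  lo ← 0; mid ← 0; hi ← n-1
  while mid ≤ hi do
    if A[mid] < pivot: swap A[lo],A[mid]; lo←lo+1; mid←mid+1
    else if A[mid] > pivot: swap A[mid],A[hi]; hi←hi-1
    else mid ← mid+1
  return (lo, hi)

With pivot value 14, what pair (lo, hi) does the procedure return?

pivot = 14; lo=0, mid=0, hi=7
A[mid]=15>14: swap A[0],A[7]; hi=6 → [19,8,7,13,18,14,11,15]
A[mid]=19>14: swap A[0],A[6]; hi=5 → [11,8,7,13,18,14,19,15]
A[mid]=11<14: swap A[0],A[0]; lo=1,mid=1 → [11,8,7,13,18,14,19,15]
A[mid]=8<14: swap A[1],A[1]; lo=2,mid=2 → [11,8,7,13,18,14,19,15]
A[mid]=7<14: swap A[2],A[2]; lo=3,mid=3 → [11,8,7,13,18,14,19,15]
A[mid]=13<14: swap A[3],A[3]; lo=4,mid=4 → [11,8,7,13,18,14,19,15]
A[mid]=18>14: swap A[4],A[5]; hi=4 → [11,8,7,13,14,18,19,15]
A[mid]=14=14: mid=5
end: lo=4, hi=4; A = [11,8,7,13,14,18,19,15]

(4, 4)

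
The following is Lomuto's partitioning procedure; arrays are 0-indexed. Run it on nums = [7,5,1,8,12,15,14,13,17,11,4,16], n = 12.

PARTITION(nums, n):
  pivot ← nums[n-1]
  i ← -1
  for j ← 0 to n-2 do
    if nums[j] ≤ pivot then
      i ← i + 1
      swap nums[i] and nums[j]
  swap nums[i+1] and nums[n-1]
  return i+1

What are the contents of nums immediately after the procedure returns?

[7,5,1,8,12,15,14,13,11,4,16,17]

pivot=16, i=-1
j=0: 7≤16, i=0, swap(0,0) ⇒ [7,5,1,8,12,15,14,13,17,11,4,16]
j=1: 5≤16, i=1, swap(1,1) ⇒ [7,5,1,8,12,15,14,13,17,11,4,16]
j=2: 1≤16, i=2, swap(2,2) ⇒ [7,5,1,8,12,15,14,13,17,11,4,16]
j=3: 8≤16, i=3, swap(3,3) ⇒ [7,5,1,8,12,15,14,13,17,11,4,16]
j=4: 12≤16, i=4, swap(4,4) ⇒ [7,5,1,8,12,15,14,13,17,11,4,16]
j=5: 15≤16, i=5, swap(5,5) ⇒ [7,5,1,8,12,15,14,13,17,11,4,16]
j=6: 14≤16, i=6, swap(6,6) ⇒ [7,5,1,8,12,15,14,13,17,11,4,16]
j=7: 13≤16, i=7, swap(7,7) ⇒ [7,5,1,8,12,15,14,13,17,11,4,16]
j=8: 17>16, skip
j=9: 11≤16, i=8, swap(8,9) ⇒ [7,5,1,8,12,15,14,13,11,17,4,16]
j=10: 4≤16, i=9, swap(9,10) ⇒ [7,5,1,8,12,15,14,13,11,4,17,16]
swap(10,11) ⇒ [7,5,1,8,12,15,14,13,11,4,16,17]; return 10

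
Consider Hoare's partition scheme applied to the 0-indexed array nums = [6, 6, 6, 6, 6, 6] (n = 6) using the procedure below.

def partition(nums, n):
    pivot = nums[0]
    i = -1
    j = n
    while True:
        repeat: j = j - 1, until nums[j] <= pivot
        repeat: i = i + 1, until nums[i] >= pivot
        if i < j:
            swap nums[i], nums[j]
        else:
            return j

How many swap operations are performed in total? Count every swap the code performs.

3

pivot = nums[0] = 6; i = -1, j = 6
j→5 (nums[5]=6≤6), i→0 (nums[0]=6≥6); i<j, swap → [6, 6, 6, 6, 6, 6]
j→4 (nums[4]=6≤6), i→1 (nums[1]=6≥6); i<j, swap → [6, 6, 6, 6, 6, 6]
j→3 (nums[3]=6≤6), i→2 (nums[2]=6≥6); i<j, swap → [6, 6, 6, 6, 6, 6]
j→2, i→3; i≥j, return j=2. nums = [6, 6, 6, 6, 6, 6]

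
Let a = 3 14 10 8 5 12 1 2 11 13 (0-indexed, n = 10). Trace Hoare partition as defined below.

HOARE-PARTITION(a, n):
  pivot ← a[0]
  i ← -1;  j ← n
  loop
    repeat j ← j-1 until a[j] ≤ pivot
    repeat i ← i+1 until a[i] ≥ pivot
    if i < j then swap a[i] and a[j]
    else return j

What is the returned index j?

pivot=3
j stops at 7 (2), i stops at 0 (3); swap ⇒ 2 14 10 8 5 12 1 3 11 13
j stops at 6 (1), i stops at 1 (14); swap ⇒ 2 1 10 8 5 12 14 3 11 13
j stops at 1, i stops at 2; i≥j ⇒ return 1. a=2 1 10 8 5 12 14 3 11 13

1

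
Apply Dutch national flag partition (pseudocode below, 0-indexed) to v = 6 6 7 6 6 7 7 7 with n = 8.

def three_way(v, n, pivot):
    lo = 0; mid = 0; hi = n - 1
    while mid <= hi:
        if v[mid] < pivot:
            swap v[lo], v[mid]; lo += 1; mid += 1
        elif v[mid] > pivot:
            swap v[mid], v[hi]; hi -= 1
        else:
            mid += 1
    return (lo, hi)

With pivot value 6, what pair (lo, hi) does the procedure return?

(0, 3)

pivot = 6; lo=0, mid=0, hi=7
v[mid]=6=6: mid=1
v[mid]=6=6: mid=2
v[mid]=7>6: swap v[2],v[7]; hi=6 → 6 6 7 6 6 7 7 7
v[mid]=7>6: swap v[2],v[6]; hi=5 → 6 6 7 6 6 7 7 7
v[mid]=7>6: swap v[2],v[5]; hi=4 → 6 6 7 6 6 7 7 7
v[mid]=7>6: swap v[2],v[4]; hi=3 → 6 6 6 6 7 7 7 7
v[mid]=6=6: mid=3
v[mid]=6=6: mid=4
end: lo=0, hi=3; v = 6 6 6 6 7 7 7 7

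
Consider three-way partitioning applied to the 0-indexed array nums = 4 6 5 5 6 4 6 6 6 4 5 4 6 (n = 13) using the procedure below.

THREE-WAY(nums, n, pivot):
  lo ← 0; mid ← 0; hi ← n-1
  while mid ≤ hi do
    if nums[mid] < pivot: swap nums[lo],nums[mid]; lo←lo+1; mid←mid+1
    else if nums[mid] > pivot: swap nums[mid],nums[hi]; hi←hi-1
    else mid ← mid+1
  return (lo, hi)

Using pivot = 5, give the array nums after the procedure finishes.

4 4 4 4 5 5 5 6 6 6 6 6 6

lo=0 mid=0 hi=12
4<5: swap(0,0), lo=1 mid=1 ⇒ 4 6 5 5 6 4 6 6 6 4 5 4 6
6>5: swap(1,12), hi=11 ⇒ 4 6 5 5 6 4 6 6 6 4 5 4 6
6>5: swap(1,11), hi=10 ⇒ 4 4 5 5 6 4 6 6 6 4 5 6 6
4<5: swap(1,1), lo=2 mid=2 ⇒ 4 4 5 5 6 4 6 6 6 4 5 6 6
5=5: mid=3
5=5: mid=4
6>5: swap(4,10), hi=9 ⇒ 4 4 5 5 5 4 6 6 6 4 6 6 6
5=5: mid=5
4<5: swap(2,5), lo=3 mid=6 ⇒ 4 4 4 5 5 5 6 6 6 4 6 6 6
6>5: swap(6,9), hi=8 ⇒ 4 4 4 5 5 5 4 6 6 6 6 6 6
4<5: swap(3,6), lo=4 mid=7 ⇒ 4 4 4 4 5 5 5 6 6 6 6 6 6
6>5: swap(7,8), hi=7 ⇒ 4 4 4 4 5 5 5 6 6 6 6 6 6
6>5: swap(7,7), hi=6 ⇒ 4 4 4 4 5 5 5 6 6 6 6 6 6
done. lo=4 hi=6; nums=4 4 4 4 5 5 5 6 6 6 6 6 6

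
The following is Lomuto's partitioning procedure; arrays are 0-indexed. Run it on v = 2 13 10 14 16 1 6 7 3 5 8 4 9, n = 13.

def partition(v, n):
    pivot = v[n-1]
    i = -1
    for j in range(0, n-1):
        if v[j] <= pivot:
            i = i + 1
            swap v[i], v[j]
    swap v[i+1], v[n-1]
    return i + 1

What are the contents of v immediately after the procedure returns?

pivot = v[12] = 9; i = -1
j=0: v[0]=2 ≤ 9 → i=0, swap v[0],v[0] (no change) → 2 13 10 14 16 1 6 7 3 5 8 4 9
j=1: v[1]=13 > 9 → no swap
j=2: v[2]=10 > 9 → no swap
j=3: v[3]=14 > 9 → no swap
j=4: v[4]=16 > 9 → no swap
j=5: v[5]=1 ≤ 9 → i=1, swap v[1],v[5] → 2 1 10 14 16 13 6 7 3 5 8 4 9
j=6: v[6]=6 ≤ 9 → i=2, swap v[2],v[6] → 2 1 6 14 16 13 10 7 3 5 8 4 9
j=7: v[7]=7 ≤ 9 → i=3, swap v[3],v[7] → 2 1 6 7 16 13 10 14 3 5 8 4 9
j=8: v[8]=3 ≤ 9 → i=4, swap v[4],v[8] → 2 1 6 7 3 13 10 14 16 5 8 4 9
j=9: v[9]=5 ≤ 9 → i=5, swap v[5],v[9] → 2 1 6 7 3 5 10 14 16 13 8 4 9
j=10: v[10]=8 ≤ 9 → i=6, swap v[6],v[10] → 2 1 6 7 3 5 8 14 16 13 10 4 9
j=11: v[11]=4 ≤ 9 → i=7, swap v[7],v[11] → 2 1 6 7 3 5 8 4 16 13 10 14 9
final swap v[8],v[12] → 2 1 6 7 3 5 8 4 9 13 10 14 16; return 8

2 1 6 7 3 5 8 4 9 13 10 14 16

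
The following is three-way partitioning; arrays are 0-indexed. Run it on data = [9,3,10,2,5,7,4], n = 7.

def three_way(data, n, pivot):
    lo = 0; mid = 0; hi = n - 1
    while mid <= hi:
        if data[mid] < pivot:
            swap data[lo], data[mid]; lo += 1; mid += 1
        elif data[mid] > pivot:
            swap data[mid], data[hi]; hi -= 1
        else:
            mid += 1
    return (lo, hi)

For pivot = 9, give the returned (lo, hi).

(5, 5)

pivot = 9; lo=0, mid=0, hi=6
data[mid]=9=9: mid=1
data[mid]=3<9: swap data[0],data[1]; lo=1,mid=2 → [3,9,10,2,5,7,4]
data[mid]=10>9: swap data[2],data[6]; hi=5 → [3,9,4,2,5,7,10]
data[mid]=4<9: swap data[1],data[2]; lo=2,mid=3 → [3,4,9,2,5,7,10]
data[mid]=2<9: swap data[2],data[3]; lo=3,mid=4 → [3,4,2,9,5,7,10]
data[mid]=5<9: swap data[3],data[4]; lo=4,mid=5 → [3,4,2,5,9,7,10]
data[mid]=7<9: swap data[4],data[5]; lo=5,mid=6 → [3,4,2,5,7,9,10]
end: lo=5, hi=5; data = [3,4,2,5,7,9,10]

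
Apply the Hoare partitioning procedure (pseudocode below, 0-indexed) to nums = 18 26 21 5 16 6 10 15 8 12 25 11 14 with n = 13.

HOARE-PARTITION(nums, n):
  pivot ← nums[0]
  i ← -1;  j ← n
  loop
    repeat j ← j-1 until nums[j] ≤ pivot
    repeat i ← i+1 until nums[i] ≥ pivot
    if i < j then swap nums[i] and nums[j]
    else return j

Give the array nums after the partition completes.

14 11 12 5 16 6 10 15 8 21 25 26 18

pivot=18
j stops at 12 (14), i stops at 0 (18); swap ⇒ 14 26 21 5 16 6 10 15 8 12 25 11 18
j stops at 11 (11), i stops at 1 (26); swap ⇒ 14 11 21 5 16 6 10 15 8 12 25 26 18
j stops at 9 (12), i stops at 2 (21); swap ⇒ 14 11 12 5 16 6 10 15 8 21 25 26 18
j stops at 8, i stops at 9; i≥j ⇒ return 8. nums=14 11 12 5 16 6 10 15 8 21 25 26 18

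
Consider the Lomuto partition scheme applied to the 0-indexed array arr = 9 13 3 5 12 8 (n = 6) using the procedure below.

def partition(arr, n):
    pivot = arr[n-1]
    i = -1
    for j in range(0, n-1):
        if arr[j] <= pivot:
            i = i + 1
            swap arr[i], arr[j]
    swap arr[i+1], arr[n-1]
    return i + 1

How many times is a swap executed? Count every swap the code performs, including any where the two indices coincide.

pivot=8, i=-1
j=0: 9>8, skip
j=1: 13>8, skip
j=2: 3≤8, i=0, swap(0,2) ⇒ 3 13 9 5 12 8
j=3: 5≤8, i=1, swap(1,3) ⇒ 3 5 9 13 12 8
j=4: 12>8, skip
swap(2,5) ⇒ 3 5 8 13 12 9; return 2

3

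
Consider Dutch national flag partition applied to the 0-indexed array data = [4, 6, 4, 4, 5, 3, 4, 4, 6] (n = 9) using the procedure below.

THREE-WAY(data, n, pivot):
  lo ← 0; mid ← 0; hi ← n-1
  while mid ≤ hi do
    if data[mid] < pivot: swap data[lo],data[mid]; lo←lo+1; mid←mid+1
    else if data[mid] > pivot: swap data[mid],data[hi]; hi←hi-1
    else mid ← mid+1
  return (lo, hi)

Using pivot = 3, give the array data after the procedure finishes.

lo=0 mid=0 hi=8
4>3: swap(0,8), hi=7 ⇒ [6, 6, 4, 4, 5, 3, 4, 4, 4]
6>3: swap(0,7), hi=6 ⇒ [4, 6, 4, 4, 5, 3, 4, 6, 4]
4>3: swap(0,6), hi=5 ⇒ [4, 6, 4, 4, 5, 3, 4, 6, 4]
4>3: swap(0,5), hi=4 ⇒ [3, 6, 4, 4, 5, 4, 4, 6, 4]
3=3: mid=1
6>3: swap(1,4), hi=3 ⇒ [3, 5, 4, 4, 6, 4, 4, 6, 4]
5>3: swap(1,3), hi=2 ⇒ [3, 4, 4, 5, 6, 4, 4, 6, 4]
4>3: swap(1,2), hi=1 ⇒ [3, 4, 4, 5, 6, 4, 4, 6, 4]
4>3: swap(1,1), hi=0 ⇒ [3, 4, 4, 5, 6, 4, 4, 6, 4]
done. lo=0 hi=0; data=[3, 4, 4, 5, 6, 4, 4, 6, 4]

[3, 4, 4, 5, 6, 4, 4, 6, 4]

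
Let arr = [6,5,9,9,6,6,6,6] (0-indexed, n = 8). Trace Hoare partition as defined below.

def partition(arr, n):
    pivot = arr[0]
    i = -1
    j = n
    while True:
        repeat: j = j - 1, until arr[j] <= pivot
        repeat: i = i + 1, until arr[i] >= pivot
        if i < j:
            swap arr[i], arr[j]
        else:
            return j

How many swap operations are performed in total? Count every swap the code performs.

pivot=6
j stops at 7 (6), i stops at 0 (6); swap ⇒ [6,5,9,9,6,6,6,6]
j stops at 6 (6), i stops at 2 (9); swap ⇒ [6,5,6,9,6,6,9,6]
j stops at 5 (6), i stops at 3 (9); swap ⇒ [6,5,6,6,6,9,9,6]
j stops at 4, i stops at 4; i≥j ⇒ return 4. arr=[6,5,6,6,6,9,9,6]

3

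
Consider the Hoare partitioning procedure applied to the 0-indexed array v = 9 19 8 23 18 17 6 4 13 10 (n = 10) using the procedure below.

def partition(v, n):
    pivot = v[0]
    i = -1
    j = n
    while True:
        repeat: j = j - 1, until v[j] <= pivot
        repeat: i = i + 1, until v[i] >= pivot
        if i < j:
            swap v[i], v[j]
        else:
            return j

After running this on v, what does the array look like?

pivot=9
j stops at 7 (4), i stops at 0 (9); swap ⇒ 4 19 8 23 18 17 6 9 13 10
j stops at 6 (6), i stops at 1 (19); swap ⇒ 4 6 8 23 18 17 19 9 13 10
j stops at 2, i stops at 3; i≥j ⇒ return 2. v=4 6 8 23 18 17 19 9 13 10

4 6 8 23 18 17 19 9 13 10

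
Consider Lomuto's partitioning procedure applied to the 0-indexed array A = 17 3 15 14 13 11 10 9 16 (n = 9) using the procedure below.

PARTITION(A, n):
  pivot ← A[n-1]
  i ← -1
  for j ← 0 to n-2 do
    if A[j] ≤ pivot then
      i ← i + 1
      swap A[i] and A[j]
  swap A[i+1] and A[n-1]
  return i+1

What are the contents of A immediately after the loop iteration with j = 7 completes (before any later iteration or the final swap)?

3 15 14 13 11 10 9 17 16

pivot=16, i=-1
j=0: 17>16, skip
j=1: 3≤16, i=0, swap(0,1) ⇒ 3 17 15 14 13 11 10 9 16
j=2: 15≤16, i=1, swap(1,2) ⇒ 3 15 17 14 13 11 10 9 16
j=3: 14≤16, i=2, swap(2,3) ⇒ 3 15 14 17 13 11 10 9 16
j=4: 13≤16, i=3, swap(3,4) ⇒ 3 15 14 13 17 11 10 9 16
j=5: 11≤16, i=4, swap(4,5) ⇒ 3 15 14 13 11 17 10 9 16
j=6: 10≤16, i=5, swap(5,6) ⇒ 3 15 14 13 11 10 17 9 16
j=7: 9≤16, i=6, swap(6,7) ⇒ 3 15 14 13 11 10 9 17 16
(after j=7) A = 3 15 14 13 11 10 9 17 16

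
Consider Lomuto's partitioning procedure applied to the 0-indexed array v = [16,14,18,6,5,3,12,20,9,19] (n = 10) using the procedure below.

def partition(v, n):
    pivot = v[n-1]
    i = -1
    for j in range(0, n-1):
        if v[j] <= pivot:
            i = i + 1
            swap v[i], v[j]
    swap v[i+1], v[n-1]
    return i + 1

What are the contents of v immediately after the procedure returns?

[16,14,18,6,5,3,12,9,19,20]

pivot = v[9] = 19; i = -1
j=0: v[0]=16 ≤ 19 → i=0, swap v[0],v[0] (no change) → [16,14,18,6,5,3,12,20,9,19]
j=1: v[1]=14 ≤ 19 → i=1, swap v[1],v[1] (no change) → [16,14,18,6,5,3,12,20,9,19]
j=2: v[2]=18 ≤ 19 → i=2, swap v[2],v[2] (no change) → [16,14,18,6,5,3,12,20,9,19]
j=3: v[3]=6 ≤ 19 → i=3, swap v[3],v[3] (no change) → [16,14,18,6,5,3,12,20,9,19]
j=4: v[4]=5 ≤ 19 → i=4, swap v[4],v[4] (no change) → [16,14,18,6,5,3,12,20,9,19]
j=5: v[5]=3 ≤ 19 → i=5, swap v[5],v[5] (no change) → [16,14,18,6,5,3,12,20,9,19]
j=6: v[6]=12 ≤ 19 → i=6, swap v[6],v[6] (no change) → [16,14,18,6,5,3,12,20,9,19]
j=7: v[7]=20 > 19 → no swap
j=8: v[8]=9 ≤ 19 → i=7, swap v[7],v[8] → [16,14,18,6,5,3,12,9,20,19]
final swap v[8],v[9] → [16,14,18,6,5,3,12,9,19,20]; return 8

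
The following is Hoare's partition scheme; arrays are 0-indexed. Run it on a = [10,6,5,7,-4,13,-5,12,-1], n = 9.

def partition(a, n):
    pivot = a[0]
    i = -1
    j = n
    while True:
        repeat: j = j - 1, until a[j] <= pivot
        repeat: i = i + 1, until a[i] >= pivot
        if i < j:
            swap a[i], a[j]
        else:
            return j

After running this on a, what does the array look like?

pivot=10
j stops at 8 (-1), i stops at 0 (10); swap ⇒ [-1,6,5,7,-4,13,-5,12,10]
j stops at 6 (-5), i stops at 5 (13); swap ⇒ [-1,6,5,7,-4,-5,13,12,10]
j stops at 5, i stops at 6; i≥j ⇒ return 5. a=[-1,6,5,7,-4,-5,13,12,10]

[-1,6,5,7,-4,-5,13,12,10]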